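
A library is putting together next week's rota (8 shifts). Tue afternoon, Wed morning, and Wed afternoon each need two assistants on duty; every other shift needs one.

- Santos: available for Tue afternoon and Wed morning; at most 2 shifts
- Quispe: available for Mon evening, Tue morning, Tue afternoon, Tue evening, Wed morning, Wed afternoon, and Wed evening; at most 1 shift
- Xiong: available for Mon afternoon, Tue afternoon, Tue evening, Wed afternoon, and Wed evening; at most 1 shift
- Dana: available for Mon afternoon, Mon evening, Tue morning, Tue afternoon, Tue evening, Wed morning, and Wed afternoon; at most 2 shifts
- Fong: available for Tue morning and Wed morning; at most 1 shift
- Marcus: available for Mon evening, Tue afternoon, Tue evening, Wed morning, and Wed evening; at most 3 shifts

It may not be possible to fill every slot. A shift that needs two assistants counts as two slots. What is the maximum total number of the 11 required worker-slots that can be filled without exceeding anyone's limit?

10

Total capacity across all assistants is 2+1+1+2+1+3 = 10, and 11 slots are needed, so at most 10 can be filled.
An assignment achieving 10: Mon afternoon→Xiong, Mon evening→Quispe, Tue morning→Dana, Tue afternoon→Santos+Marcus, Tue evening→Marcus, Wed morning→Santos+Fong, Wed afternoon→Dana, Wed evening→Marcus.
Loads: Santos 2/2, Quispe 1/1, Xiong 1/1, Dana 2/2, Fong 1/1, Marcus 3/3.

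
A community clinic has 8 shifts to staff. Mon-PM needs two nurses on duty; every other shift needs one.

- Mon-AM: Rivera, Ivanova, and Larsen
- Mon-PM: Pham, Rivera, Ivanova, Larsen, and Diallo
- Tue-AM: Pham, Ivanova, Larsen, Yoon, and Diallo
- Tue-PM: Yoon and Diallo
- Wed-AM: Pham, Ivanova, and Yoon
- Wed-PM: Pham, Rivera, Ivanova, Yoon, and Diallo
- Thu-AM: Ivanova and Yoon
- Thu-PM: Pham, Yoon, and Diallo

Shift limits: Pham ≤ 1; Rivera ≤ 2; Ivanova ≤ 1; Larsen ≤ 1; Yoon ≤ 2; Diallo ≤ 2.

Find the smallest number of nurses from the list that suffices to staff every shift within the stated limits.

9 slots to fill and no one can take more than 2, so at least ⌈9/2⌉ = 5 nurses are needed.
Any 5 nurses together have capacity at most 2+2+2+1+1 = 8 < 9 slots, so 5 can never suffice.
Pham, Rivera, Ivanova, Larsen, Yoon, and Diallo alone can cover everything: Mon-AM→Rivera, Mon-PM→Rivera+Diallo, Tue-AM→Larsen, Tue-PM→Yoon, Wed-AM→Pham, Wed-PM→Diallo, Thu-AM→Ivanova, Thu-PM→Yoon.

6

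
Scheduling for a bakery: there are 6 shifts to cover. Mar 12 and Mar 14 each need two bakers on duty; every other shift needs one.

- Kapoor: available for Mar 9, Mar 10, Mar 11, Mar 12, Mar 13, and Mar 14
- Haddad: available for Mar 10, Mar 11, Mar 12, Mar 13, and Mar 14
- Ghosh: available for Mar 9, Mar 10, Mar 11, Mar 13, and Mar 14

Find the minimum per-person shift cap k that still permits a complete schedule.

With 3 bakers and 8 worker-slots to fill, someone must work at least ⌈8/3⌉ = 3 shifts, so k ≥ 3.
k = 3 works: Mar 9→Kapoor, Mar 10→Kapoor, Mar 11→Haddad, Mar 12→Kapoor+Haddad, Mar 13→Ghosh, Mar 14→Haddad+Ghosh.
Loads: Kapoor 3, Haddad 3, Ghosh 2 — all ≤ 3.

3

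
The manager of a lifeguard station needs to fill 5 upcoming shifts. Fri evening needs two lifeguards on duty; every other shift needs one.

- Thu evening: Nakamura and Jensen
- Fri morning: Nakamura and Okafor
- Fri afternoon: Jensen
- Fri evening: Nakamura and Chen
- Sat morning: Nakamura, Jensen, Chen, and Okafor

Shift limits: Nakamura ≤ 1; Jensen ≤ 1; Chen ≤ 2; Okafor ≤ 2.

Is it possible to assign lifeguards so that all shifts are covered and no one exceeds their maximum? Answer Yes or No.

Total capacity is 6 and 6 slots are needed, so capacity alone doesn't rule it out.
Shifts {Thu evening, Fri afternoon, Fri evening} need 4 worker-slots in total, but the lifeguards available for any of those shifts (Nakamura, Jensen, and Chen) can supply at most 3 among them. So no valid schedule exists.

No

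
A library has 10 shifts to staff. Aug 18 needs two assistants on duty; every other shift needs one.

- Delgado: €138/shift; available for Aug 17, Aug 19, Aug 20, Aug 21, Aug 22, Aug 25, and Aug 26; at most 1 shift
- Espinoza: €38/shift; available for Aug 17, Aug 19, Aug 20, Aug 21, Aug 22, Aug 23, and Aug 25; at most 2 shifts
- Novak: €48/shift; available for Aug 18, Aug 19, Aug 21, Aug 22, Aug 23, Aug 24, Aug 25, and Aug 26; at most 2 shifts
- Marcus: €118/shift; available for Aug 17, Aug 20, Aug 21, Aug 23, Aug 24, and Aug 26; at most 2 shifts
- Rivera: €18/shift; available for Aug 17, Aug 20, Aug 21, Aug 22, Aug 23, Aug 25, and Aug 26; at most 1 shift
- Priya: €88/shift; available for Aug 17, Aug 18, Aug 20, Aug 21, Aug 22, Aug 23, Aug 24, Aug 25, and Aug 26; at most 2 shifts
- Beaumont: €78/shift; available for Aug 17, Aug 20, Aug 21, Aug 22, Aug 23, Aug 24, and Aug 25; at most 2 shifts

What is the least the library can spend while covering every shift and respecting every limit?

€758

Aug 18 can only be covered by Novak and Priya, so that assignment is forced.
Picking the cheapest available assistant for each shift independently would cost €348, but that ignores the shift limits.
An optimal schedule: Aug 17→Espinoza, Aug 18→Novak+Priya, Aug 19→Espinoza, Aug 20→Beaumont, Aug 21→Marcus, Aug 22→Beaumont, Aug 23→Marcus, Aug 24→Novak, Aug 25→Priya, Aug 26→Rivera.
Total: 38 + 48 + 88 + 38 + 78 + 118 + 78 + 118 + 48 + 88 + 18 = €758.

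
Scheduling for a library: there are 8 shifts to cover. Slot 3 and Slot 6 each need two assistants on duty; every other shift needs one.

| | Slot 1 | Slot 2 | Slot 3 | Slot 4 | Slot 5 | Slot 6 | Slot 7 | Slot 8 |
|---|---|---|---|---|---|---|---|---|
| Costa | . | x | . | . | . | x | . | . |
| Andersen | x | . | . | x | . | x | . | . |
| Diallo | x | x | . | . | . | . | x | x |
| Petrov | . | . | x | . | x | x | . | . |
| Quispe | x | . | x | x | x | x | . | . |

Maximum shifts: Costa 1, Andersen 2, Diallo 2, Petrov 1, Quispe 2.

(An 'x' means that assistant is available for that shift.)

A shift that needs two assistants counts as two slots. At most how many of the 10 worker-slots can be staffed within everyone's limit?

Total capacity across all assistants is 1+2+2+1+2 = 8, and 10 slots are needed, so at most 8 can be filled.
An assignment achieving 8: Slot 1→Andersen, Slot 2→Costa, Slot 3→Petrov+Quispe, Slot 4→Andersen, Slot 5→Quispe, Slot 7→Diallo, Slot 8→Diallo.
Loads: Costa 1/1, Andersen 2/2, Diallo 2/2, Petrov 1/1, Quispe 2/2.

8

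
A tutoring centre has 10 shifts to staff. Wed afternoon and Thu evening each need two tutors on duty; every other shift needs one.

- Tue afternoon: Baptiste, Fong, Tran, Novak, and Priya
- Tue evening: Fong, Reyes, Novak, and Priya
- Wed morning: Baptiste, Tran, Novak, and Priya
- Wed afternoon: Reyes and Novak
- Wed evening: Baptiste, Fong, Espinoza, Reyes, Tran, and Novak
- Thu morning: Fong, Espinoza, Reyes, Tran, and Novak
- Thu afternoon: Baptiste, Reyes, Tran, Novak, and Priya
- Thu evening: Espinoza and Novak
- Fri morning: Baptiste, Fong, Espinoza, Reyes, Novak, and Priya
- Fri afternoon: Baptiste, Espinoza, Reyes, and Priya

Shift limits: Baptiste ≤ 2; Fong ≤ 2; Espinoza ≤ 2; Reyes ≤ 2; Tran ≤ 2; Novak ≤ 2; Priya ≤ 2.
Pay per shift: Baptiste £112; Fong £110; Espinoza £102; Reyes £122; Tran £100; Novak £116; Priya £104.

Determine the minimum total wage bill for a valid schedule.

£1298

Wed afternoon can only be covered by Reyes and Novak, so that assignment is forced.
Thu evening can only be covered by Espinoza and Novak, so that assignment is forced.
Picking the cheapest available tutor for each shift independently would cost £1264, but that ignores the shift limits.
An optimal schedule: Tue afternoon→Tran, Tue evening→Priya, Wed morning→Tran, Wed afternoon→Novak+Reyes, Wed evening→Fong, Thu morning→Fong, Thu afternoon→Priya, Thu evening→Espinoza+Novak, Fri morning→Baptiste, Fri afternoon→Espinoza.
Total: 100 + 104 + 100 + 116 + 122 + 110 + 110 + 104 + 102 + 116 + 112 + 102 = £1298.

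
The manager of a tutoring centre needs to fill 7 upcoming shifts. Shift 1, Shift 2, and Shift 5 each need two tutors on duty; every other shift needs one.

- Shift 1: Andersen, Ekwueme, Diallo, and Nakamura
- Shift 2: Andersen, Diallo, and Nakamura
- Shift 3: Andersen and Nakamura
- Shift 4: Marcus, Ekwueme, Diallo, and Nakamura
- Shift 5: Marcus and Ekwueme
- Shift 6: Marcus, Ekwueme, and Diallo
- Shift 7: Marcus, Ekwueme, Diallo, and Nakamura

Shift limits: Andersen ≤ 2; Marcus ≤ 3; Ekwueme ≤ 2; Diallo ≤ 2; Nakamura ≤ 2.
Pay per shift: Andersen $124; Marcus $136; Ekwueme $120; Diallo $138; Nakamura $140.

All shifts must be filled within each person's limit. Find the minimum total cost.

Shift 5 can only be covered by Marcus and Ekwueme, so that assignment is forced.
Picking the cheapest available tutor for each shift independently would cost $1246, but that ignores the shift limits.
An optimal schedule: Shift 1→Diallo+Nakamura, Shift 2→Andersen+Diallo, Shift 3→Andersen, Shift 4→Marcus, Shift 5→Marcus+Ekwueme, Shift 6→Marcus, Shift 7→Ekwueme.
Total: 138 + 140 + 124 + 138 + 124 + 136 + 136 + 120 + 136 + 120 = $1312.

$1312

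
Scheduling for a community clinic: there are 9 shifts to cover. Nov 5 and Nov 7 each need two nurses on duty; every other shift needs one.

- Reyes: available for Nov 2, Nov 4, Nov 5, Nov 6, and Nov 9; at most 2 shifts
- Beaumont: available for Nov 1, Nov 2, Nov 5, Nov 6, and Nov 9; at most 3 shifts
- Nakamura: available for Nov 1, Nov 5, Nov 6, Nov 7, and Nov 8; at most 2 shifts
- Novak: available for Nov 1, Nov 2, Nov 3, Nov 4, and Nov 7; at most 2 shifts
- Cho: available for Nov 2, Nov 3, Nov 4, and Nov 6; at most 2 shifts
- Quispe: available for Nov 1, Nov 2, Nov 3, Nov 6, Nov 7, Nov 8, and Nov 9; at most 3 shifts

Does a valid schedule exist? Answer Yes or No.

One valid schedule: Nov 1→Beaumont, Nov 2→Cho, Nov 3→Novak, Nov 4→Reyes, Nov 5→Reyes+Beaumont, Nov 6→Cho, Nov 7→Nakamura+Novak, Nov 8→Nakamura, Nov 9→Beaumont.
Loads: Reyes 2/2, Beaumont 3/3, Nakamura 2/2, Novak 2/2, Cho 2/2, Quispe 0/3 — all within limits.

Yes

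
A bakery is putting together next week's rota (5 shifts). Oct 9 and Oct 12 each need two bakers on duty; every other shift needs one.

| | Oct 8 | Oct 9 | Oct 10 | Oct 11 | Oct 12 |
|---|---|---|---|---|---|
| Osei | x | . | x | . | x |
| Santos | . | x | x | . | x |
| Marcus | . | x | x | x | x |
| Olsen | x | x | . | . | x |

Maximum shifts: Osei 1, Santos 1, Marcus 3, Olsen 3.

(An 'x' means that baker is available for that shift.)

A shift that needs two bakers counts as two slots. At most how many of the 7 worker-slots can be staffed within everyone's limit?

Total capacity across all bakers is 1+1+3+3 = 8, and 7 slots are needed, so at most 7 can be filled.
An assignment achieving 7: Oct 8→Osei, Oct 9→Santos+Olsen, Oct 10→Marcus, Oct 11→Marcus, Oct 12→Marcus+Olsen.
Loads: Osei 1/1, Santos 1/1, Marcus 3/3, Olsen 2/3.

7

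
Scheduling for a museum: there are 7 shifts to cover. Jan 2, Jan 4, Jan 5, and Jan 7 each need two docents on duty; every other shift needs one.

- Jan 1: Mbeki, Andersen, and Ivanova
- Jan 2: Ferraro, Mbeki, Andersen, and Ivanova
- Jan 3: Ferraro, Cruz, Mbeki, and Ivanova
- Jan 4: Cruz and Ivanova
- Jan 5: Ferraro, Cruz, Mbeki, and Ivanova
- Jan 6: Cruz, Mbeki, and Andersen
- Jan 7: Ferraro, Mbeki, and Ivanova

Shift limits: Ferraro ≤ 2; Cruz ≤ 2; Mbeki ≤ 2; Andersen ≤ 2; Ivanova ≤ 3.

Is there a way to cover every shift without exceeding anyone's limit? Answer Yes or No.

Jan 4 can only be covered by Cruz and Ivanova, so that assignment is forced.
One valid schedule: Jan 1→Mbeki, Jan 2→Andersen+Ivanova, Jan 3→Ferraro, Jan 4→Cruz+Ivanova, Jan 5→Cruz+Ivanova, Jan 6→Andersen, Jan 7→Ferraro+Mbeki.
Loads: Ferraro 2/2, Cruz 2/2, Mbeki 2/2, Andersen 2/2, Ivanova 3/3 — all within limits.

Yes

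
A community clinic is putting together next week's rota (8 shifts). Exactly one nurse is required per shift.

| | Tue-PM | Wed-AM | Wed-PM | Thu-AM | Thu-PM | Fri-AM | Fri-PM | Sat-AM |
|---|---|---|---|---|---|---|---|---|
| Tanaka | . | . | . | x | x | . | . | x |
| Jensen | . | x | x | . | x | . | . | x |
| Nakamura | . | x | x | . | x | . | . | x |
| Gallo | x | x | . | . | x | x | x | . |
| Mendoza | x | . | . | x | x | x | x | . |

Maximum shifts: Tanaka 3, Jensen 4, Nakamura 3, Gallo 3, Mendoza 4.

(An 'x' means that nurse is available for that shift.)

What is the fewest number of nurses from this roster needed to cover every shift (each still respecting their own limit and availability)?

8 slots to fill and no one can take more than 4, so at least ⌈8/4⌉ = 2 nurses are needed.
Jensen and Mendoza alone can cover everything: Tue-PM→Mendoza, Wed-AM→Jensen, Wed-PM→Jensen, Thu-AM→Mendoza, Thu-PM→Jensen, Fri-AM→Mendoza, Fri-PM→Mendoza, Sat-AM→Jensen.

2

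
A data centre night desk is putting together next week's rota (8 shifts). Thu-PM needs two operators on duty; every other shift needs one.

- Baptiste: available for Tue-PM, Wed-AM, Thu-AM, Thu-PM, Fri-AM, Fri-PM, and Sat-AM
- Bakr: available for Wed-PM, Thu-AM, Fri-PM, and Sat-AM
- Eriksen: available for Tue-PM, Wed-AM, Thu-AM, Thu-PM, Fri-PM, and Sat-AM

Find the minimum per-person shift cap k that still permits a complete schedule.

With 3 operators and 9 worker-slots to fill, someone must work at least ⌈9/3⌉ = 3 shifts, so k ≥ 3.
k = 3 works: Tue-PM→Baptiste, Wed-AM→Eriksen, Wed-PM→Bakr, Thu-AM→Bakr, Thu-PM→Baptiste+Eriksen, Fri-AM→Baptiste, Fri-PM→Bakr, Sat-AM→Eriksen.
Loads: Baptiste 3, Bakr 3, Eriksen 3 — all ≤ 3.

3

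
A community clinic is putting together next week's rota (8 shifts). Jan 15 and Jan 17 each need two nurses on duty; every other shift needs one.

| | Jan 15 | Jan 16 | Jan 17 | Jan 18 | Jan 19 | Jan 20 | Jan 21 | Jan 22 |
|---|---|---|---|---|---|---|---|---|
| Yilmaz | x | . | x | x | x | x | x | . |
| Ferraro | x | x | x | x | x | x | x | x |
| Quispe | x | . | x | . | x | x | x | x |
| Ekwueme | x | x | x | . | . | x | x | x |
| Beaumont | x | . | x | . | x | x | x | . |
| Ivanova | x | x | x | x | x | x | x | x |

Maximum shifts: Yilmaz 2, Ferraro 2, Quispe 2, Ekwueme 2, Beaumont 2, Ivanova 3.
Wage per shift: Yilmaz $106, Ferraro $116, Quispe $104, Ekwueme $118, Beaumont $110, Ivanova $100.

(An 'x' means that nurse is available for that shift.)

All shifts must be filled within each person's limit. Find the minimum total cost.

Picking the cheapest available nurse for each shift independently would cost $1008, but that ignores the shift limits.
An optimal schedule: Jan 15→Yilmaz+Beaumont, Jan 16→Ivanova, Jan 17→Beaumont+Ferraro, Jan 18→Ivanova, Jan 19→Quispe, Jan 20→Quispe, Jan 21→Yilmaz, Jan 22→Ivanova.
Total: 106 + 110 + 100 + 110 + 116 + 100 + 104 + 104 + 106 + 100 = $1056.

$1056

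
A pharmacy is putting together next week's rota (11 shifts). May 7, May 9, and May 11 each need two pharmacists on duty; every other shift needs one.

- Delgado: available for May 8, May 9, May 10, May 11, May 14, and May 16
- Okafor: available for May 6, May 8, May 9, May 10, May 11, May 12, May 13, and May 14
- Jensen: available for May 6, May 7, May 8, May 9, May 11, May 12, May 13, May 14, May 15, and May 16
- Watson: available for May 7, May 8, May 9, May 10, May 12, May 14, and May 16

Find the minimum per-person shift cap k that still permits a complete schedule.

4

With 4 pharmacists and 14 worker-slots to fill, someone must work at least ⌈14/4⌉ = 4 shifts, so k ≥ 4.
k = 4 works: May 6→Okafor, May 7→Jensen+Watson, May 8→Delgado, May 9→Jensen+Watson, May 10→Delgado, May 11→Delgado+Okafor, May 12→Okafor, May 13→Okafor, May 14→Jensen, May 15→Jensen, May 16→Delgado.
Loads: Delgado 4, Okafor 4, Jensen 4, Watson 2 — all ≤ 4.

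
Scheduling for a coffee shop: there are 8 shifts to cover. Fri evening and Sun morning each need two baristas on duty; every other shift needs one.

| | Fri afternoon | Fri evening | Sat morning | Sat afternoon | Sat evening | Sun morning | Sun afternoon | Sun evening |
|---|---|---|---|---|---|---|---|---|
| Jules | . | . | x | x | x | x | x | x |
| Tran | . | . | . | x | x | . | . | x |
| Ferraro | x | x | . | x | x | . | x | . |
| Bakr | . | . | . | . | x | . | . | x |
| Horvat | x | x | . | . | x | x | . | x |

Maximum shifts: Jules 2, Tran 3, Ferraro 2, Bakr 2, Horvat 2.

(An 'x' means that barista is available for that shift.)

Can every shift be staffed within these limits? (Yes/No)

No

Total capacity is 11 and 10 slots are needed, so capacity alone doesn't rule it out.
Shifts {Fri afternoon, Fri evening, Sat morning, Sun morning, Sun afternoon} need 7 worker-slots in total, but the baristas available for any of those shifts (Jules, Ferraro, and Horvat) can supply at most 6 among them. So no valid schedule exists.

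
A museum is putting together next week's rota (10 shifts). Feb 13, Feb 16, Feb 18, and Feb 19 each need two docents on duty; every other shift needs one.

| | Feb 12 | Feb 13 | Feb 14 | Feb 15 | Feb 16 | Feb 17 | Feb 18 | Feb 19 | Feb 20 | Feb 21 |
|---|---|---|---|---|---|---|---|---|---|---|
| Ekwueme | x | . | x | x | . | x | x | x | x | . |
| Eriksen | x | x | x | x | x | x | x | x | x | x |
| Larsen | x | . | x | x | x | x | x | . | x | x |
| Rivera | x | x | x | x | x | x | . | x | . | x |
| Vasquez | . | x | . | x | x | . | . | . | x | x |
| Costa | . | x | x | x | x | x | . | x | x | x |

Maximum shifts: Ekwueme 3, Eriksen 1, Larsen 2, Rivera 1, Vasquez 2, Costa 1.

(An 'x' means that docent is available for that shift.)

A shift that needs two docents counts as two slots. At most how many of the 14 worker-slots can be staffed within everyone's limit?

Total capacity across all docents is 3+1+2+1+2+1 = 10, and 14 slots are needed, so at most 10 can be filled.
An assignment achieving 10: Feb 12→Ekwueme, Feb 13→Rivera+Vasquez, Feb 14→Larsen, Feb 16→Larsen+Vasquez, Feb 18→Ekwueme+Eriksen, Feb 19→Ekwueme+Costa.
Loads: Ekwueme 3/3, Eriksen 1/1, Larsen 2/2, Rivera 1/1, Vasquez 2/2, Costa 1/1.

10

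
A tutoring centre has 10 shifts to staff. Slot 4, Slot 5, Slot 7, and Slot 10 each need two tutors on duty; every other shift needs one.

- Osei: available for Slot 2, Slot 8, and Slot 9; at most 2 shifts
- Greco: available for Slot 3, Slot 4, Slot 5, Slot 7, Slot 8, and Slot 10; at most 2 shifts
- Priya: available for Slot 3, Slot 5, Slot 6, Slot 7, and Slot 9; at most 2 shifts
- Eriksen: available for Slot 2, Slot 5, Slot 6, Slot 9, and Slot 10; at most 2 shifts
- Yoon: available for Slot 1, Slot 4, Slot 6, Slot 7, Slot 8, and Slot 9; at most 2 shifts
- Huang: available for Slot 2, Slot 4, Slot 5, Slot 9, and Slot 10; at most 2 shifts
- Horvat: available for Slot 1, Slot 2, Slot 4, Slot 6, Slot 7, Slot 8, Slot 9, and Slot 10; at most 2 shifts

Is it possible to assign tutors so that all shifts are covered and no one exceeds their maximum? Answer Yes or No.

Yes

One valid schedule: Slot 1→Yoon, Slot 2→Osei, Slot 3→Greco, Slot 4→Greco+Yoon, Slot 5→Eriksen+Huang, Slot 6→Priya, Slot 7→Priya+Horvat, Slot 8→Osei, Slot 9→Eriksen, Slot 10→Huang+Horvat.
Loads: Osei 2/2, Greco 2/2, Priya 2/2, Eriksen 2/2, Yoon 2/2, Huang 2/2, Horvat 2/2 — all within limits.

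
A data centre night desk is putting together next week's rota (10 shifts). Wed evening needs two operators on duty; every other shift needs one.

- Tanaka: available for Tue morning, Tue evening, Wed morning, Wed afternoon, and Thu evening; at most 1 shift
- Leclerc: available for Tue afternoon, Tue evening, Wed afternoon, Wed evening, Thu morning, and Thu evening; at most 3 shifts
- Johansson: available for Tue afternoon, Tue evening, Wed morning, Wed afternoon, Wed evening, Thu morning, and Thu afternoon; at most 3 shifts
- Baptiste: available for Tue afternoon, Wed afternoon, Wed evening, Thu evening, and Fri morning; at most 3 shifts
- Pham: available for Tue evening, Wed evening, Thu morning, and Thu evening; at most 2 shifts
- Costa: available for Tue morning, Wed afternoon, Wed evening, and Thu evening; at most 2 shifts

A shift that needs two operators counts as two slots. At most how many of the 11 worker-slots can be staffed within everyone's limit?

11

Total capacity across all operators is 1+3+3+3+2+2 = 14, and 11 slots are needed, so at most 11 can be filled.
An assignment achieving 11: Tue morning→Tanaka, Tue afternoon→Leclerc, Tue evening→Leclerc, Wed morning→Johansson, Wed afternoon→Johansson, Wed evening→Baptiste+Pham, Thu morning→Leclerc, Thu afternoon→Johansson, Thu evening→Baptiste, Fri morning→Baptiste.
Loads: Tanaka 1/1, Leclerc 3/3, Johansson 3/3, Baptiste 3/3, Pham 1/2, Costa 0/2.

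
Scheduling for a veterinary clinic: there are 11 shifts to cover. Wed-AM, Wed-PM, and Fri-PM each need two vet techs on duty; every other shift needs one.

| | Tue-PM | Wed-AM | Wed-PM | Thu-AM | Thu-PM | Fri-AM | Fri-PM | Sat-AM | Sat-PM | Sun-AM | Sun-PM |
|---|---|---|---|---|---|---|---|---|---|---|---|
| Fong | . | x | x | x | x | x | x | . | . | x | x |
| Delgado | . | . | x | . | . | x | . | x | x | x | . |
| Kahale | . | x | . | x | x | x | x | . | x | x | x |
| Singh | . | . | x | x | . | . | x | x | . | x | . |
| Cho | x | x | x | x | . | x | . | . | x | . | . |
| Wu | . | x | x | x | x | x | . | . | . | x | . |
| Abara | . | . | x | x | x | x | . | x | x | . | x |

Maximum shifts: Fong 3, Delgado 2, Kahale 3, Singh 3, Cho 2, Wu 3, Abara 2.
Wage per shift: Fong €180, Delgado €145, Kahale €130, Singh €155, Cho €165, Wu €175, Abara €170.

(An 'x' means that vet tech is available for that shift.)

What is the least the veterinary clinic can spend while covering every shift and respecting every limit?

Tue-PM can only be covered by Cho, so that assignment is forced.
Picking the cheapest available vet tech for each shift independently would cost €1970, but that ignores the shift limits.
An optimal schedule: Tue-PM→Cho, Wed-AM→Cho+Wu, Wed-PM→Abara+Wu, Thu-AM→Singh, Thu-PM→Kahale, Fri-AM→Abara, Fri-PM→Kahale+Singh, Sat-AM→Delgado, Sat-PM→Delgado, Sun-AM→Singh, Sun-PM→Kahale.
Total: 165 + 165 + 175 + 170 + 175 + 155 + 130 + 170 + 130 + 155 + 145 + 145 + 155 + 130 = €2165.

€2165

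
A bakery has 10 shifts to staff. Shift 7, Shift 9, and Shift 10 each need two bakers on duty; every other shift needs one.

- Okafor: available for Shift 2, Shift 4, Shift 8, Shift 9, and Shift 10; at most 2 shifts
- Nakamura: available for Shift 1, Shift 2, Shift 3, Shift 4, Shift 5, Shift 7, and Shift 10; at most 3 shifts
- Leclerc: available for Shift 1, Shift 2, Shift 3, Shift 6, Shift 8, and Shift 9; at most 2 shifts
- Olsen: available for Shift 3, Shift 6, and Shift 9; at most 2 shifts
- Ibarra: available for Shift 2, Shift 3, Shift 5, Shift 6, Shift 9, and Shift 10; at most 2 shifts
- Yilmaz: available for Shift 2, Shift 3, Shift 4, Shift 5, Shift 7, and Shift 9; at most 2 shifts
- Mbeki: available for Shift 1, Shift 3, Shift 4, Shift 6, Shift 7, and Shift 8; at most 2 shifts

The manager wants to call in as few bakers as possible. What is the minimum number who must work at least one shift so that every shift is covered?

6

13 slots to fill and no one can take more than 3, so at least ⌈13/3⌉ = 5 bakers are needed.
Any 5 bakers together have capacity at most 3+2+2+2+2 = 11 < 13 slots, so 5 can never suffice.
Okafor, Nakamura, Leclerc, Olsen, Ibarra, and Yilmaz alone can cover everything: Shift 1→Nakamura, Shift 2→Leclerc, Shift 3→Olsen, Shift 4→Okafor, Shift 5→Ibarra, Shift 6→Leclerc, Shift 7→Nakamura+Yilmaz, Shift 8→Okafor, Shift 9→Olsen+Yilmaz, Shift 10→Nakamura+Ibarra.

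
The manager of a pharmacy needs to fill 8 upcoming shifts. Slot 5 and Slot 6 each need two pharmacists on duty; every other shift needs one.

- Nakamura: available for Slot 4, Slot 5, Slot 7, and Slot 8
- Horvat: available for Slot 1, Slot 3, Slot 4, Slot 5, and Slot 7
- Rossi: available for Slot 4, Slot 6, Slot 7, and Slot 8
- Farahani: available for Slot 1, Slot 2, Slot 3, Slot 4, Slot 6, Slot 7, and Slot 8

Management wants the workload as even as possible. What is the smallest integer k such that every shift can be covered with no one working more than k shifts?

With 4 pharmacists and 10 worker-slots to fill, someone must work at least ⌈10/4⌉ = 3 shifts, so k ≥ 3.
k = 3 works: Slot 1→Horvat, Slot 2→Farahani, Slot 3→Horvat, Slot 4→Nakamura, Slot 5→Nakamura+Horvat, Slot 6→Rossi+Farahani, Slot 7→Rossi, Slot 8→Nakamura.
Loads: Nakamura 3, Horvat 3, Rossi 2, Farahani 2 — all ≤ 3.

3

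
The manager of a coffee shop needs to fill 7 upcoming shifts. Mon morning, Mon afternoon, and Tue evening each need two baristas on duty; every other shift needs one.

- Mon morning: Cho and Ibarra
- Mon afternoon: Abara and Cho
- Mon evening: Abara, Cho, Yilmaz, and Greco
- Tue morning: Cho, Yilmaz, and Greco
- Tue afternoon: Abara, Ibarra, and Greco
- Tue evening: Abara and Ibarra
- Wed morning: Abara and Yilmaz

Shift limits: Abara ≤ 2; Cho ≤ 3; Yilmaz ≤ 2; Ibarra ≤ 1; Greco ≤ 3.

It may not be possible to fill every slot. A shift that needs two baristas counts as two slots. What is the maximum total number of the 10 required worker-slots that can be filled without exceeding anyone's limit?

9

Total capacity across all baristas is 2+3+2+1+3 = 11, and 10 slots are needed, so at most 10 can be filled.
Shifts {Mon morning, Tue evening} need 4 slots but only Abara, Cho, and Ibarra are available for them, supplying at most 3 — so at least 1 slot must go unfilled.
An assignment achieving 9: Mon morning→Cho+Ibarra, Mon afternoon→Abara+Cho, Mon evening→Yilmaz, Tue morning→Cho, Tue afternoon→Greco, Tue evening→Abara, Wed morning→Yilmaz.
Loads: Abara 2/2, Cho 3/3, Yilmaz 2/2, Ibarra 1/1, Greco 1/3.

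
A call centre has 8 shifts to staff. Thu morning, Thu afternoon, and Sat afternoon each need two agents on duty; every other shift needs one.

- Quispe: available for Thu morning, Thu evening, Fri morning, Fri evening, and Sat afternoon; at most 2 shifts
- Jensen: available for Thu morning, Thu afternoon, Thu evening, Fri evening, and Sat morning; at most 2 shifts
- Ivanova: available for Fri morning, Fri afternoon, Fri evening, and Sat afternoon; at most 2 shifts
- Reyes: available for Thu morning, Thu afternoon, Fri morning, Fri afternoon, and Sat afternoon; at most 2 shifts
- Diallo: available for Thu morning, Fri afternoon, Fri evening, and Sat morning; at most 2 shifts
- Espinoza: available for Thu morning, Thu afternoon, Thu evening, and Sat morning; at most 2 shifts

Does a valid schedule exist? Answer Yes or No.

One valid schedule: Thu morning→Diallo+Espinoza, Thu afternoon→Jensen+Reyes, Thu evening→Quispe, Fri morning→Quispe, Fri afternoon→Ivanova, Fri evening→Diallo, Sat morning→Jensen, Sat afternoon→Ivanova+Reyes.
Loads: Quispe 2/2, Jensen 2/2, Ivanova 2/2, Reyes 2/2, Diallo 2/2, Espinoza 1/2 — all within limits.

Yes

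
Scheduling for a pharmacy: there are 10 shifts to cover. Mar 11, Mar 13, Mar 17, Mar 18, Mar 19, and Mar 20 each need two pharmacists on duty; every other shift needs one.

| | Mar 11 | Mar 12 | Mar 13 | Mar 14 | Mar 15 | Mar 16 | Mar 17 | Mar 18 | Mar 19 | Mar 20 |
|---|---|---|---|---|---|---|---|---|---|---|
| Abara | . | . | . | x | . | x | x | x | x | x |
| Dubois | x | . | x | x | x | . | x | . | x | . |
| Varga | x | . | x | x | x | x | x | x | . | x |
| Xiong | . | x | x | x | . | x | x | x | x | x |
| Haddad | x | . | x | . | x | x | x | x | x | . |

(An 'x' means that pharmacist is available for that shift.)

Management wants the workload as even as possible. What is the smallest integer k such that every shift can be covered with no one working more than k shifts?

With 5 pharmacists and 16 worker-slots to fill, someone must work at least ⌈16/5⌉ = 4 shifts, so k ≥ 4.
k = 4 works: Mar 11→Dubois+Varga, Mar 12→Xiong, Mar 13→Dubois+Varga, Mar 14→Abara, Mar 15→Dubois, Mar 16→Abara, Mar 17→Xiong+Haddad, Mar 18→Abara+Varga, Mar 19→Dubois+Xiong, Mar 20→Abara+Varga.
Loads: Abara 4, Dubois 4, Varga 4, Xiong 3, Haddad 1 — all ≤ 4.

4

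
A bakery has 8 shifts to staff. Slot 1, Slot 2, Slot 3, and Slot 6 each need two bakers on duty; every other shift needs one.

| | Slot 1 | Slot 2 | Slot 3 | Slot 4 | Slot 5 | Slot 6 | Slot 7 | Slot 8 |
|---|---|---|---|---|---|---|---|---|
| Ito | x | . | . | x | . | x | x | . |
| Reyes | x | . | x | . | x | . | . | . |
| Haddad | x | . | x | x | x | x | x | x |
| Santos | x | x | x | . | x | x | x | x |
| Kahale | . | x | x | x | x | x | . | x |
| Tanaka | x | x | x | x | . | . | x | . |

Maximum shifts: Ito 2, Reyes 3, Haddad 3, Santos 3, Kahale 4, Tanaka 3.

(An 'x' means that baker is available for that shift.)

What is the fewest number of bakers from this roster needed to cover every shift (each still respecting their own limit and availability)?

4

12 slots to fill and no one can take more than 4, so at least ⌈12/4⌉ = 3 bakers are needed.
Any 3 bakers together have capacity at most 4+3+3 = 10 < 12 slots, so 3 can never suffice.
Ito, Reyes, Santos, and Kahale alone can cover everything: Slot 1→Reyes+Santos, Slot 2→Santos+Kahale, Slot 3→Reyes+Kahale, Slot 4→Ito, Slot 5→Reyes, Slot 6→Santos+Kahale, Slot 7→Ito, Slot 8→Kahale.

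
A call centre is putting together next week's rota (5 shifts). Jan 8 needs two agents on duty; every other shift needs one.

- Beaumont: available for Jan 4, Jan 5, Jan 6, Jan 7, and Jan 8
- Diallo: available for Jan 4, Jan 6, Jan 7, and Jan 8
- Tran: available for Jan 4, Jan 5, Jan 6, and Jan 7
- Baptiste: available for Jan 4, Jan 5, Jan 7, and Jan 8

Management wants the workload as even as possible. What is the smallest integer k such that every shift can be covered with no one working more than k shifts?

2

With 4 agents and 6 worker-slots to fill, someone must work at least ⌈6/4⌉ = 2 shifts, so k ≥ 2.
k = 2 works: Jan 4→Diallo, Jan 5→Beaumont, Jan 6→Beaumont, Jan 7→Tran, Jan 8→Diallo+Baptiste.
Loads: Beaumont 2, Diallo 2, Tran 1, Baptiste 1 — all ≤ 2.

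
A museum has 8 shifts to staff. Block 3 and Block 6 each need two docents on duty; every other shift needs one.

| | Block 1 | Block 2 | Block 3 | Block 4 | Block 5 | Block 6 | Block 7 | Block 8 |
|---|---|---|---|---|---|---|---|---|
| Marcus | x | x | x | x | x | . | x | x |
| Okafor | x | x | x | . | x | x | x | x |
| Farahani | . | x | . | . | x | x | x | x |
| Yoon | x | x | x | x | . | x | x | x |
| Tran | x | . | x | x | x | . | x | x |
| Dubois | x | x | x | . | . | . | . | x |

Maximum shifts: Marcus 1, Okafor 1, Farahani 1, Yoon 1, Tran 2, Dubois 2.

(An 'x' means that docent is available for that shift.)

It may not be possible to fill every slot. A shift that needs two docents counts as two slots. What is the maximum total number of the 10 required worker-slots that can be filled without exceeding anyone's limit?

Total capacity across all docents is 1+1+1+1+2+2 = 8, and 10 slots are needed, so at most 8 can be filled.
An assignment achieving 8: Block 1→Yoon, Block 2→Dubois, Block 3→Tran+Dubois, Block 4→Marcus, Block 5→Tran, Block 6→Okafor+Farahani.
Loads: Marcus 1/1, Okafor 1/1, Farahani 1/1, Yoon 1/1, Tran 2/2, Dubois 2/2.

8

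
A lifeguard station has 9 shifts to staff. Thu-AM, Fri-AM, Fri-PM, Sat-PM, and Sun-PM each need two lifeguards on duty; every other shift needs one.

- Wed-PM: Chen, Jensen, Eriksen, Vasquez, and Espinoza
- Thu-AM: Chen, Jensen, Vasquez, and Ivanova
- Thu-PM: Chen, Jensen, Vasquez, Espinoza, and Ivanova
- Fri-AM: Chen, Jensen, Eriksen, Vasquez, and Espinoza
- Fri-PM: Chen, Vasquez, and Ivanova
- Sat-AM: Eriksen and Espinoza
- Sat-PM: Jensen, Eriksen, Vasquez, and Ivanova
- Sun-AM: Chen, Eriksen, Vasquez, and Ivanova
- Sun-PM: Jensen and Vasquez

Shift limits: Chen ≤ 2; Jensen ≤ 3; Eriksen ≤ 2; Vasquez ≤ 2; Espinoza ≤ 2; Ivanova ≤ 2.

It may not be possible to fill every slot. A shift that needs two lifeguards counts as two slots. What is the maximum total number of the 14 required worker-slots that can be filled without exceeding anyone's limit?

13

Total capacity across all lifeguards is 2+3+2+2+2+2 = 13, and 14 slots are needed, so at most 13 can be filled.
An assignment achieving 13: Wed-PM→Espinoza, Thu-AM→Chen+Jensen, Thu-PM→Ivanova, Fri-AM→Espinoza, Fri-PM→Chen+Vasquez, Sat-AM→Eriksen, Sat-PM→Jensen+Eriksen, Sun-AM→Ivanova, Sun-PM→Jensen+Vasquez.
Loads: Chen 2/2, Jensen 3/3, Eriksen 2/2, Vasquez 2/2, Espinoza 2/2, Ivanova 2/2.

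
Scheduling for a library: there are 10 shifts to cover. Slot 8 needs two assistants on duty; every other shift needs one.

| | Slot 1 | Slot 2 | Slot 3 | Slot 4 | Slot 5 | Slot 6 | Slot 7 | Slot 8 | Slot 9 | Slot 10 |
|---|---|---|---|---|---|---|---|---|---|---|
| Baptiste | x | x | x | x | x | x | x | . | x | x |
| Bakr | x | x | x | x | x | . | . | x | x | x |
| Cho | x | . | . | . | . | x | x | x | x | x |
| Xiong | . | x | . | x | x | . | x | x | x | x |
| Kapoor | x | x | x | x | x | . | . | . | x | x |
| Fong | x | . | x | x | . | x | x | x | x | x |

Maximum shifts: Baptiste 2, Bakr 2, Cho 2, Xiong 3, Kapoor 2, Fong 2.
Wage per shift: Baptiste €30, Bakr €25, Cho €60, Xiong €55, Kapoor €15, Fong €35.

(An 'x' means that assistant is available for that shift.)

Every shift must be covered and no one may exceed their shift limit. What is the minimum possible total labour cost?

Picking the cheapest available assistant for each shift independently would cost €225, but that ignores the shift limits.
An optimal schedule: Slot 1→Bakr, Slot 2→Kapoor, Slot 3→Kapoor, Slot 4→Fong, Slot 5→Bakr, Slot 6→Baptiste, Slot 7→Baptiste, Slot 8→Fong+Xiong, Slot 9→Xiong, Slot 10→Xiong.
Total: 25 + 15 + 15 + 35 + 25 + 30 + 30 + 35 + 55 + 55 + 55 = €375.

€375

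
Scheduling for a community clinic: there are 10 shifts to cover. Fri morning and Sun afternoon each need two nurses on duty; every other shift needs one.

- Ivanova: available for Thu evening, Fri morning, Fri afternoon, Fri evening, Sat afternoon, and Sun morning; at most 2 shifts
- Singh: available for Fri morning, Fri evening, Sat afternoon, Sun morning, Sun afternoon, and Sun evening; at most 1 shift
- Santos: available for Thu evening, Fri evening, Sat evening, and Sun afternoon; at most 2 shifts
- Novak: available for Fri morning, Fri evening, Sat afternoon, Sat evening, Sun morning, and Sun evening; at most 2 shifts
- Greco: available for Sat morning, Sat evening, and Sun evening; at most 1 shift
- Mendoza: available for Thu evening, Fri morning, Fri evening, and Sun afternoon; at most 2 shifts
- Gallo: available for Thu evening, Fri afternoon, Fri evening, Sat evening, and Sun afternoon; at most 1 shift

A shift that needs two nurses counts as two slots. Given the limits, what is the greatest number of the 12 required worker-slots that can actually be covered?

Total capacity across all nurses is 2+1+2+2+1+2+1 = 11, and 12 slots are needed, so at most 11 can be filled.
An assignment achieving 11: Thu evening→Santos, Fri morning→Novak+Mendoza, Fri afternoon→Ivanova, Sat morning→Greco, Sat afternoon→Ivanova, Sat evening→Santos, Sun morning→Singh, Sun afternoon→Mendoza+Gallo, Sun evening→Novak.
Loads: Ivanova 2/2, Singh 1/1, Santos 2/2, Novak 2/2, Greco 1/1, Mendoza 2/2, Gallo 1/1.

11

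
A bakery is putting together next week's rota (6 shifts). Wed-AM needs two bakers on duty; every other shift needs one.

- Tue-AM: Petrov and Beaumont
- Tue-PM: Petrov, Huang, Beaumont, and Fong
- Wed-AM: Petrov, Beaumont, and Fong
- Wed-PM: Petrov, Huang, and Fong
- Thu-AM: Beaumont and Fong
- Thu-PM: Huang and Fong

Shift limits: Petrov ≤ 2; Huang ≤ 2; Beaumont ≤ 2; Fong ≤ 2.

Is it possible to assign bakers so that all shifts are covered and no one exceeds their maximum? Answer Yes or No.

Yes

One valid schedule: Tue-AM→Petrov, Tue-PM→Fong, Wed-AM→Petrov+Beaumont, Wed-PM→Huang, Thu-AM→Beaumont, Thu-PM→Huang.
Loads: Petrov 2/2, Huang 2/2, Beaumont 2/2, Fong 1/2 — all within limits.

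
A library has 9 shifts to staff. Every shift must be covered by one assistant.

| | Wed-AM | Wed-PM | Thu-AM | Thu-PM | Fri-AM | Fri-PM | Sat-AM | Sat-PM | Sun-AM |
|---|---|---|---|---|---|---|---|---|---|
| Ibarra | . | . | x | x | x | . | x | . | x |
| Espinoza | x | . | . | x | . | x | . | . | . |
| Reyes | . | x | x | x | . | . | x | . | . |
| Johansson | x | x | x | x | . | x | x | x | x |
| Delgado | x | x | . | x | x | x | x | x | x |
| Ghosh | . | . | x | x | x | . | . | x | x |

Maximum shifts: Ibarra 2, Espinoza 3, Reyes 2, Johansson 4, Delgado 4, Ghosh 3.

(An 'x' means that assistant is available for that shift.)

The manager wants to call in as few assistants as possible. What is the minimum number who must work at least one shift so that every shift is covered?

3

9 slots to fill and no one can take more than 4, so at least ⌈9/4⌉ = 3 assistants are needed.
Ibarra, Espinoza, and Johansson alone can cover everything: Wed-AM→Espinoza, Wed-PM→Johansson, Thu-AM→Ibarra, Thu-PM→Espinoza, Fri-AM→Ibarra, Fri-PM→Espinoza, Sat-AM→Johansson, Sat-PM→Johansson, Sun-AM→Johansson.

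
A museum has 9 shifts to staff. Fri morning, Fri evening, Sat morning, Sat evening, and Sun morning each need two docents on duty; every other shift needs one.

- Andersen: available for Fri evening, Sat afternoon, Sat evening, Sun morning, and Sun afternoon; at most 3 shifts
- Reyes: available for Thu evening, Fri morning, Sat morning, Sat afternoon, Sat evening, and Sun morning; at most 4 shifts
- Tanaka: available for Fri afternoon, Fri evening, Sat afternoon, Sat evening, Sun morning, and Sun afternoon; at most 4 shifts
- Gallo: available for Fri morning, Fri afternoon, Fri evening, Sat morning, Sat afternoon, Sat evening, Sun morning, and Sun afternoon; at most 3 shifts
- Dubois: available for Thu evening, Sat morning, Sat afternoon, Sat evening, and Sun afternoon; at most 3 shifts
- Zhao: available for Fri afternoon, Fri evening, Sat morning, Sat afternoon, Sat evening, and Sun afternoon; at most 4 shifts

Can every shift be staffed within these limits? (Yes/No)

Fri morning can only be covered by Reyes and Gallo, so that assignment is forced.
One valid schedule: Thu evening→Reyes, Fri morning→Reyes+Gallo, Fri afternoon→Tanaka, Fri evening→Andersen+Tanaka, Sat morning→Reyes+Gallo, Sat afternoon→Andersen, Sat evening→Tanaka+Gallo, Sun morning→Reyes+Tanaka, Sun afternoon→Andersen.
Loads: Andersen 3/3, Reyes 4/4, Tanaka 4/4, Gallo 3/3, Dubois 0/3, Zhao 0/4 — all within limits.

Yes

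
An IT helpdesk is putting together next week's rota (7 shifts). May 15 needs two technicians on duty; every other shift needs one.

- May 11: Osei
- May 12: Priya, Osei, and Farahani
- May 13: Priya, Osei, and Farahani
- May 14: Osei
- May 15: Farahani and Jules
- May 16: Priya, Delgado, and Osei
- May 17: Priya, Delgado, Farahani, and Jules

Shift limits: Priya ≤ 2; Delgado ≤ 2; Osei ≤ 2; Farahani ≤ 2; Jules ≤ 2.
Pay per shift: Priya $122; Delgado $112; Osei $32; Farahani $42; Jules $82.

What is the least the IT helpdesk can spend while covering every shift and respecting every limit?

May 11 can only be covered by Osei, so that assignment is forced.
May 14 can only be covered by Osei, so that assignment is forced.
May 15 can only be covered by Farahani and Jules, so that assignment is forced.
Picking the cheapest available technician for each shift independently would cost $326, but that ignores the shift limits.
An optimal schedule: May 11→Osei, May 12→Farahani, May 13→Priya, May 14→Osei, May 15→Farahani+Jules, May 16→Delgado, May 17→Jules.
Total: 32 + 42 + 122 + 32 + 42 + 82 + 112 + 82 = $546.

$546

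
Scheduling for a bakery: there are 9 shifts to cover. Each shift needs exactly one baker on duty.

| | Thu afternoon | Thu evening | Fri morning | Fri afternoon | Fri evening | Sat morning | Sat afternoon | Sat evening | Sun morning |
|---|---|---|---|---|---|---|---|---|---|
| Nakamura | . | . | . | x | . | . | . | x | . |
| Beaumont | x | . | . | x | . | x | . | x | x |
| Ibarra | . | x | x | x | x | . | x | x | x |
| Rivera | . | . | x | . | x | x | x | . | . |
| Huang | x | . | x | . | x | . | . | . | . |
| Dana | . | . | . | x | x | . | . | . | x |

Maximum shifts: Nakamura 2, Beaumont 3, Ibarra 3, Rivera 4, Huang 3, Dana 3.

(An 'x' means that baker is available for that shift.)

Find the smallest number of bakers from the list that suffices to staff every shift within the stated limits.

3

9 slots to fill and no one can take more than 4, so at least ⌈9/4⌉ = 3 bakers are needed.
Beaumont, Ibarra, and Rivera alone can cover everything: Thu afternoon→Beaumont, Thu evening→Ibarra, Fri morning→Ibarra, Fri afternoon→Beaumont, Fri evening→Rivera, Sat morning→Rivera, Sat afternoon→Rivera, Sat evening→Beaumont, Sun morning→Ibarra.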